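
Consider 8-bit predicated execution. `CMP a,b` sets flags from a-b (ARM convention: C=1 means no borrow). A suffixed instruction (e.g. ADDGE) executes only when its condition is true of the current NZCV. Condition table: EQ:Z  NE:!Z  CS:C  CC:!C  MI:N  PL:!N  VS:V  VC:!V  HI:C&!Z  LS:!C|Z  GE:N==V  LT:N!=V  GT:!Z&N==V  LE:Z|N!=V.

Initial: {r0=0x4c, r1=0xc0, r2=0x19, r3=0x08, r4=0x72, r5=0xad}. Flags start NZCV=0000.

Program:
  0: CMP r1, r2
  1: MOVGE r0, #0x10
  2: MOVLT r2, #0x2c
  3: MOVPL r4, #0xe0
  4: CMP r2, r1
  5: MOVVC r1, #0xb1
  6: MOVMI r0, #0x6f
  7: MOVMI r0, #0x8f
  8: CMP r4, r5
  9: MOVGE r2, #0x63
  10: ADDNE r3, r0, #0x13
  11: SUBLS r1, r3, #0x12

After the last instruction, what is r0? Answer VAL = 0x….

VAL = 0x4c

0: ✓ CMP  NZCV=1010
1: · MOVGE
2: ✓ MOVLT  r2←0x2c
3: · MOVPL
4: ✓ CMP  NZCV=0000
5: ✓ MOVVC  r1←0xb1
6: · MOVMI
7: · MOVMI
8: ✓ CMP  NZCV=1001
9: ✓ MOVGE  r2←0x63
10: ✓ ADDNE  r3←0x5f
11: ✓ SUBLS  r1←0x4d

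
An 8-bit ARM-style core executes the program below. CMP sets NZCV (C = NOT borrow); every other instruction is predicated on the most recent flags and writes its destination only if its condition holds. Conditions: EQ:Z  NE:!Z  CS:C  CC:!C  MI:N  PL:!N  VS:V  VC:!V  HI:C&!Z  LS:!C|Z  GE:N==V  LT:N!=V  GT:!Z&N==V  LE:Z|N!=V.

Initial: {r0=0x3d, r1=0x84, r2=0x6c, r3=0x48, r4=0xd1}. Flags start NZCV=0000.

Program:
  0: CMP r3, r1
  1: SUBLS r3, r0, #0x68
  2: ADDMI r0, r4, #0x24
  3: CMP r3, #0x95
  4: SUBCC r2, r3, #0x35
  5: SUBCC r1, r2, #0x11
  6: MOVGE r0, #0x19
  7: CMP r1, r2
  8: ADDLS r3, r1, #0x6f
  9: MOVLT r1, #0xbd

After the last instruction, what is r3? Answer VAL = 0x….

[0] flags=1001 → (cmp)
[1] flags=1001 LS?T → r3=0xd5
[2] flags=1001 MI?T → r0=0xf5
[3] flags=0010 → (cmp)
[4] flags=0010 CC?F → skip
[5] flags=0010 CC?F → skip
[6] flags=0010 GE?T → r0=0x19
[7] flags=0011 → (cmp)
[8] flags=0011 LS?F → skip
[9] flags=0011 LT?T → r1=0xbd

VAL = 0xd5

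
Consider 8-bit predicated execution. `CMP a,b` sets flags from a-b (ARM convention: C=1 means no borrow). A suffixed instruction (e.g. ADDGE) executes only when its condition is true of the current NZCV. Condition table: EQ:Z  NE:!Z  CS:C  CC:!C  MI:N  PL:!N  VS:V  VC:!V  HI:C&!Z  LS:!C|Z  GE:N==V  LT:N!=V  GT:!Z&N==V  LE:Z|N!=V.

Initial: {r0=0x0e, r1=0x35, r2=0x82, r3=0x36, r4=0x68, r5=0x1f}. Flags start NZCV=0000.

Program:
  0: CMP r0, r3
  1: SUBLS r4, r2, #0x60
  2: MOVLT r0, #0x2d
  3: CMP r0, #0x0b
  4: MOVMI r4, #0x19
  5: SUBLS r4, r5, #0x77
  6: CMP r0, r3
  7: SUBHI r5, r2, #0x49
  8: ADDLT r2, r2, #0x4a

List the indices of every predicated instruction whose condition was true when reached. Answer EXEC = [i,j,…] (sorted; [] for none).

0: ✓ CMP  NZCV=1000
1: ✓ SUBLS  r4←0x22
2: ✓ MOVLT  r0←0x2d
3: ✓ CMP  NZCV=0010
4: · MOVMI
5: · SUBLS
6: ✓ CMP  NZCV=1000
7: · SUBHI
8: ✓ ADDLT  r2←0xcc

EXEC = [1,2,8]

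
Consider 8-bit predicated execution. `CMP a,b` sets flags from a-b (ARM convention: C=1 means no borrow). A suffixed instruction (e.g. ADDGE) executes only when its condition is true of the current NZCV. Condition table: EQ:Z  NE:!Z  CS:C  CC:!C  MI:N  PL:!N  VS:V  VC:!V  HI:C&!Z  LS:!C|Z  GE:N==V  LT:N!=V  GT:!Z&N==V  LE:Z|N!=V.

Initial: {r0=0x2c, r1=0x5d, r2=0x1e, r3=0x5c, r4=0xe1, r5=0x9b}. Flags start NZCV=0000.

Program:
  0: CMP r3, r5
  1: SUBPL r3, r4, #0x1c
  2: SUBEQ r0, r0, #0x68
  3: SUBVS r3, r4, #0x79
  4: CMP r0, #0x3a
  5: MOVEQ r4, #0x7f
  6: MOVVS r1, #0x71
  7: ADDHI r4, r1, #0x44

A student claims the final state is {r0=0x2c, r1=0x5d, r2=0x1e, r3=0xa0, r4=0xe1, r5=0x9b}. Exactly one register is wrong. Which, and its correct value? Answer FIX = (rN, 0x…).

0: ✓ CMP  NZCV=1001
1: · SUBPL
2: · SUBEQ
3: ✓ SUBVS  r3←0x68
4: ✓ CMP  NZCV=1000
5: · MOVEQ
6: · MOVVS
7: · ADDHI

FIX = (r3, 0x68)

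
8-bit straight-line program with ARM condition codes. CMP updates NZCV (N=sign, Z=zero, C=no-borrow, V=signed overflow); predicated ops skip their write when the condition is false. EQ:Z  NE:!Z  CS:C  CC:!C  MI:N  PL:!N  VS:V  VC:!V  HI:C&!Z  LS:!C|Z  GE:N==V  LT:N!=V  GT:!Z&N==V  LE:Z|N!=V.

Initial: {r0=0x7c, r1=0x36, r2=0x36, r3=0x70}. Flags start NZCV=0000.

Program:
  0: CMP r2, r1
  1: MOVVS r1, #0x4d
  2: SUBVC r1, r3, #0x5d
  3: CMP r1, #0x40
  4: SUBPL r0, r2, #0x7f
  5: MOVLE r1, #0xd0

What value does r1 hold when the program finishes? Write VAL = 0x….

VAL = 0xd0

0: ✓ CMP  NZCV=0110
1: · MOVVS
2: ✓ SUBVC  r1←0x13
3: ✓ CMP  NZCV=1000
4: · SUBPL
5: ✓ MOVLE  r1←0xd0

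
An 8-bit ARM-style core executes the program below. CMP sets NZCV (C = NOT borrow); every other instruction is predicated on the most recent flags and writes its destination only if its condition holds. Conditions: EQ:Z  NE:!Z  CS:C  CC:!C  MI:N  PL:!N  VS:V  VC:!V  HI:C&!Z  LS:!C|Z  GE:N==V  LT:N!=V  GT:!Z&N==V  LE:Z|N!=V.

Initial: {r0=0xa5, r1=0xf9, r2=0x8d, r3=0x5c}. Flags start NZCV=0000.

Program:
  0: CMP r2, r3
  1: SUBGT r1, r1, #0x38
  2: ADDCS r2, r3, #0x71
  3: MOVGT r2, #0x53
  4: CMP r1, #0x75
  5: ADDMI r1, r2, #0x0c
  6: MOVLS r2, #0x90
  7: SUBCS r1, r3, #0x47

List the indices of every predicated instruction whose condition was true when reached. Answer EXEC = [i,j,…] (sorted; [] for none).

0: ✓ CMP  NZCV=0011
1: · SUBGT
2: ✓ ADDCS  r2←0xcd
3: · MOVGT
4: ✓ CMP  NZCV=1010
5: ✓ ADDMI  r1←0xd9
6: · MOVLS
7: ✓ SUBCS  r1←0x15

EXEC = [2,5,7]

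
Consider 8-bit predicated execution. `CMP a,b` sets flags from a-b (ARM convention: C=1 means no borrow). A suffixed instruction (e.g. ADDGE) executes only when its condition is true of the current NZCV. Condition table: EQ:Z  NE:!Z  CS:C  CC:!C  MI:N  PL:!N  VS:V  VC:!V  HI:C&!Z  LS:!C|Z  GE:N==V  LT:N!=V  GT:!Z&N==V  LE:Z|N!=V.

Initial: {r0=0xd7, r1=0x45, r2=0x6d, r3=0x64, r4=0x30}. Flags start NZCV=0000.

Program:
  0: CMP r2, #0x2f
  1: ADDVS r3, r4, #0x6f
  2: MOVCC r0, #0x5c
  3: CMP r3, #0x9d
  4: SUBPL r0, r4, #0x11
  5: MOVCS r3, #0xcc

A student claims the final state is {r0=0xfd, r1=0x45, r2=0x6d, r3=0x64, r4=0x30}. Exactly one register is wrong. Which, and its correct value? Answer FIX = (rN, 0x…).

FIX = (r0, 0xd7)

[0] flags=0010 → (cmp)
[1] flags=0010 VS?F → skip
[2] flags=0010 CC?F → skip
[3] flags=1001 → (cmp)
[4] flags=1001 PL?F → skip
[5] flags=1001 CS?F → skip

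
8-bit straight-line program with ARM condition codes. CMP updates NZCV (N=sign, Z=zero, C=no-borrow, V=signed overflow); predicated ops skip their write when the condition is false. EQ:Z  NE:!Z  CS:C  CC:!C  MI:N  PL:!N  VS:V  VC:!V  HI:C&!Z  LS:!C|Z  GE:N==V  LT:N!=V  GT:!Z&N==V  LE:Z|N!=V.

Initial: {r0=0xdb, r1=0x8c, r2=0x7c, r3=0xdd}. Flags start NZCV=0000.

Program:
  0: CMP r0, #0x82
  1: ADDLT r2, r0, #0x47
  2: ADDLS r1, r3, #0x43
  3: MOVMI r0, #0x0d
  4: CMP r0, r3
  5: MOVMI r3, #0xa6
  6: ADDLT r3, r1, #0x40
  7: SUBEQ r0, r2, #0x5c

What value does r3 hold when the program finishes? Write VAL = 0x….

[0] flags=0010 → (cmp)
[1] flags=0010 LT?F → skip
[2] flags=0010 LS?F → skip
[3] flags=0010 MI?F → skip
[4] flags=1000 → (cmp)
[5] flags=1000 MI?T → r3=0xa6
[6] flags=1000 LT?T → r3=0xcc
[7] flags=1000 EQ?F → skip

VAL = 0xcc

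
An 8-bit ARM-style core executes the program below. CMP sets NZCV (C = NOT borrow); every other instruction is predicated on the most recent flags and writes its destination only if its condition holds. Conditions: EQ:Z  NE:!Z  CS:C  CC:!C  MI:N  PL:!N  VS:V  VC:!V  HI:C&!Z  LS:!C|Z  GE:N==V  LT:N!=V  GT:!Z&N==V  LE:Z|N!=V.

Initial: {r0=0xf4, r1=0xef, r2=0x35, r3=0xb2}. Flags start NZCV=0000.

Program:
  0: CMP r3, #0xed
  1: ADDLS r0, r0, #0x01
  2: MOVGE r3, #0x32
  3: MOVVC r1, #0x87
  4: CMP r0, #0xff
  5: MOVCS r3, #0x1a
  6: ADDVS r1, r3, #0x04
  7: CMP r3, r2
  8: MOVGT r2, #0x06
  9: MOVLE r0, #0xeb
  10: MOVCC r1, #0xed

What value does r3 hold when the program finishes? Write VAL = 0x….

[0] flags=1000 → (cmp)
[1] flags=1000 LS?T → r0=0xf5
[2] flags=1000 GE?F → skip
[3] flags=1000 VC?T → r1=0x87
[4] flags=1000 → (cmp)
[5] flags=1000 CS?F → skip
[6] flags=1000 VS?F → skip
[7] flags=0011 → (cmp)
[8] flags=0011 GT?F → skip
[9] flags=0011 LE?T → r0=0xeb
[10] flags=0011 CC?F → skip

VAL = 0xb2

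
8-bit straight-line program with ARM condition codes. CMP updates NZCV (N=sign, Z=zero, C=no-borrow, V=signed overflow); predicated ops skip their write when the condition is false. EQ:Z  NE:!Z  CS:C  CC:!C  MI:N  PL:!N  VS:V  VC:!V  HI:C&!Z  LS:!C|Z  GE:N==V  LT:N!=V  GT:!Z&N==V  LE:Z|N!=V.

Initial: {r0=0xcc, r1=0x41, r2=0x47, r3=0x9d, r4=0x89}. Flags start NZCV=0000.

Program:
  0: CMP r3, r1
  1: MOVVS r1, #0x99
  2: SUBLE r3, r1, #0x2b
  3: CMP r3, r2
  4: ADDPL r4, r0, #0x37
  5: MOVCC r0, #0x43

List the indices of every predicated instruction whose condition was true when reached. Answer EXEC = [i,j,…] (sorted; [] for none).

[0] flags=0011 → (cmp)
[1] flags=0011 VS?T → r1=0x99
[2] flags=0011 LE?T → r3=0x6e
[3] flags=0010 → (cmp)
[4] flags=0010 PL?T → r4=0x03
[5] flags=0010 CC?F → skip

EXEC = [1,2,4]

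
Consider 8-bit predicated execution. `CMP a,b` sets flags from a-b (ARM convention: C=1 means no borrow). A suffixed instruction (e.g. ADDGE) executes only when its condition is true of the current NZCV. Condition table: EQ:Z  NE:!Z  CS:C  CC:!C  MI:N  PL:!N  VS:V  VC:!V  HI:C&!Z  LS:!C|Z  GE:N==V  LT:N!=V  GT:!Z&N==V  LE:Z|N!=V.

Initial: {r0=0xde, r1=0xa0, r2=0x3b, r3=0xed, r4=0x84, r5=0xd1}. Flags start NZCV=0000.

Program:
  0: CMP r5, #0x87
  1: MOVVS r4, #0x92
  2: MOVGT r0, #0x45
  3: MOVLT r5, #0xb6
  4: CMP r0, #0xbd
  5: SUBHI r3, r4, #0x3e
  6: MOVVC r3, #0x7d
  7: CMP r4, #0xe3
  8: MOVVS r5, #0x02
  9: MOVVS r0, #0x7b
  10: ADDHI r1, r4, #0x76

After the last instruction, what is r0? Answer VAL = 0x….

[0] flags=0010 → (cmp)
[1] flags=0010 VS?F → skip
[2] flags=0010 GT?T → r0=0x45
[3] flags=0010 LT?F → skip
[4] flags=1001 → (cmp)
[5] flags=1001 HI?F → skip
[6] flags=1001 VC?F → skip
[7] flags=1000 → (cmp)
[8] flags=1000 VS?F → skip
[9] flags=1000 VS?F → skip
[10] flags=1000 HI?F → skip

VAL = 0x45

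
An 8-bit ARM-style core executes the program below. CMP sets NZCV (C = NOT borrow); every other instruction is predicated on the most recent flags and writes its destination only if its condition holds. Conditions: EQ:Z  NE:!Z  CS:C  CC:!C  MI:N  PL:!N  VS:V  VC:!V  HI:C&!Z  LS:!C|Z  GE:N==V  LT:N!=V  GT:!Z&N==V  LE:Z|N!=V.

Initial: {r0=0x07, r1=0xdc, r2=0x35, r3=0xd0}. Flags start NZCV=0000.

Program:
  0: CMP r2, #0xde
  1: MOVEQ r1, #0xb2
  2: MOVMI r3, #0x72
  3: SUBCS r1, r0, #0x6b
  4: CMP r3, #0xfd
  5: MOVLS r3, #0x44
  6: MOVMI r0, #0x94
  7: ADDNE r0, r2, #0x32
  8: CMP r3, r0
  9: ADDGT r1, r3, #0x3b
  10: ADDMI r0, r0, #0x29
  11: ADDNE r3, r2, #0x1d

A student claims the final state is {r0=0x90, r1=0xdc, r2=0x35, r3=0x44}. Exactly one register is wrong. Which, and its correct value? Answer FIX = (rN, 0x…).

FIX = (r3, 0x52)

0: ✓ CMP  NZCV=0000
1: · MOVEQ
2: · MOVMI
3: · SUBCS
4: ✓ CMP  NZCV=1000
5: ✓ MOVLS  r3←0x44
6: ✓ MOVMI  r0←0x94
7: ✓ ADDNE  r0←0x67
8: ✓ CMP  NZCV=1000
9: · ADDGT
10: ✓ ADDMI  r0←0x90
11: ✓ ADDNE  r3←0x52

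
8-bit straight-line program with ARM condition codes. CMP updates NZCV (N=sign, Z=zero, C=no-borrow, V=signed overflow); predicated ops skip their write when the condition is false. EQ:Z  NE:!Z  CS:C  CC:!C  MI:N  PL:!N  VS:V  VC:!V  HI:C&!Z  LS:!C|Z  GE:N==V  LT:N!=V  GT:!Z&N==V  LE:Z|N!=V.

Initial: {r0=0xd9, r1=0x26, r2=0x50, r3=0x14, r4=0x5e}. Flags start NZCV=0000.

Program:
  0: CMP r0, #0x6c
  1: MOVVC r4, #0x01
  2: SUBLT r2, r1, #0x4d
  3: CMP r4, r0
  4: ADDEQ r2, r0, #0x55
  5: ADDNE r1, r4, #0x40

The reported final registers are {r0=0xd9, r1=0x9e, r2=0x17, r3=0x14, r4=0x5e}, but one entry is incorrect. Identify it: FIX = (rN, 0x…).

FIX = (r2, 0xd9)

0: ✓ CMP  NZCV=0011
1: · MOVVC
2: ✓ SUBLT  r2←0xd9
3: ✓ CMP  NZCV=1001
4: · ADDEQ
5: ✓ ADDNE  r1←0x9e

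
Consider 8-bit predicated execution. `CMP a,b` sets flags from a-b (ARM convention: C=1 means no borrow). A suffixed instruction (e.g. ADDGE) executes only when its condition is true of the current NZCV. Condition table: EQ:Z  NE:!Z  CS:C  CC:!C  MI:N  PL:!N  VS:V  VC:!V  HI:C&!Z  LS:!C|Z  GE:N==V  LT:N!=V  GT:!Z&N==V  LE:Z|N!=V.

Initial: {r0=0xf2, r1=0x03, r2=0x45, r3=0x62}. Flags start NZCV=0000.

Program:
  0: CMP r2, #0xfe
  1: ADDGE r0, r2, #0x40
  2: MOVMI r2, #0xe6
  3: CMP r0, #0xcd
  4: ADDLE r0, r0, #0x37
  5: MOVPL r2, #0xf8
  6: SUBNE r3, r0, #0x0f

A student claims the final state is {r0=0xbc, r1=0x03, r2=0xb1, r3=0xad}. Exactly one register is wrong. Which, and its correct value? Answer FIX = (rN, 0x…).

FIX = (r2, 0x45)

0: ✓ CMP  NZCV=0000
1: ✓ ADDGE  r0←0x85
2: · MOVMI
3: ✓ CMP  NZCV=1000
4: ✓ ADDLE  r0←0xbc
5: · MOVPL
6: ✓ SUBNE  r3←0xad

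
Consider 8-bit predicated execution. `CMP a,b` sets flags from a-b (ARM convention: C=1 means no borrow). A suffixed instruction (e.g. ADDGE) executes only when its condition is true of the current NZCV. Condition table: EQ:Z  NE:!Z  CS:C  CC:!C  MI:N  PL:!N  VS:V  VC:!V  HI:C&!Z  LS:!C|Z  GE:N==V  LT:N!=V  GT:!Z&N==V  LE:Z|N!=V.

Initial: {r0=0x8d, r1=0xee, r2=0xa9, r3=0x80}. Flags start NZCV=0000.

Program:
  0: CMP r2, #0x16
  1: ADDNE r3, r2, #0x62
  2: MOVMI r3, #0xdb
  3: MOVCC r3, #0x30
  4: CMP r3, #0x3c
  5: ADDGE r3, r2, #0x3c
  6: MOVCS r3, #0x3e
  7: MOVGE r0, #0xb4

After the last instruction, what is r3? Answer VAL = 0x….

VAL = 0x3e

[0] flags=1010 → (cmp)
[1] flags=1010 NE?T → r3=0x0b
[2] flags=1010 MI?T → r3=0xdb
[3] flags=1010 CC?F → skip
[4] flags=1010 → (cmp)
[5] flags=1010 GE?F → skip
[6] flags=1010 CS?T → r3=0x3e
[7] flags=1010 GE?F → skip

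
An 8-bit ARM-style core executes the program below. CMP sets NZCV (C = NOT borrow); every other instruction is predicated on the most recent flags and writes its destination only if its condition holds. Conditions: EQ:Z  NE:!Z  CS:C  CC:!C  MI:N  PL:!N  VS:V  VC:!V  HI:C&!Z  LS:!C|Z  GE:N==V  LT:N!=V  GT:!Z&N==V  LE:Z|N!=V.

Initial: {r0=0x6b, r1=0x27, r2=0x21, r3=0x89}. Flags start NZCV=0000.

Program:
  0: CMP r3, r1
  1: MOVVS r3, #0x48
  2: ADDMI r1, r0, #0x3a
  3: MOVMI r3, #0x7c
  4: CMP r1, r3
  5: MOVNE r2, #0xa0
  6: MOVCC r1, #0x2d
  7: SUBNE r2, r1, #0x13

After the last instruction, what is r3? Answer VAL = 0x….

VAL = 0x48

[0] flags=0011 → (cmp)
[1] flags=0011 VS?T → r3=0x48
[2] flags=0011 MI?F → skip
[3] flags=0011 MI?F → skip
[4] flags=1000 → (cmp)
[5] flags=1000 NE?T → r2=0xa0
[6] flags=1000 CC?T → r1=0x2d
[7] flags=1000 NE?T → r2=0x1a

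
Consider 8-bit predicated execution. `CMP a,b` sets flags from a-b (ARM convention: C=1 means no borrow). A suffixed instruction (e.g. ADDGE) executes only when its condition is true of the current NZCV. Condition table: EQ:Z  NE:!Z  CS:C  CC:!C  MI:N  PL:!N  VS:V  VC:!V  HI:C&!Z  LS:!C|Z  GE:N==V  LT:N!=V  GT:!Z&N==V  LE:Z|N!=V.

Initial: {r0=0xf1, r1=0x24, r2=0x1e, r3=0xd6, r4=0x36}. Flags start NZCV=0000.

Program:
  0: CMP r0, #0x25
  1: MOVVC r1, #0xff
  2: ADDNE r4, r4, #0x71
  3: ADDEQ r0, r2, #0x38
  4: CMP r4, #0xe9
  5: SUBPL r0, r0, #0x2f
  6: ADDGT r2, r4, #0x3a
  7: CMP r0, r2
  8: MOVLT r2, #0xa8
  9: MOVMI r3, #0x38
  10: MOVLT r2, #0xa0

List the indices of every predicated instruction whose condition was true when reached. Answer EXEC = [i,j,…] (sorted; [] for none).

EXEC = [1,2,8,9,10]

[0] flags=1010 → (cmp)
[1] flags=1010 VC?T → r1=0xff
[2] flags=1010 NE?T → r4=0xa7
[3] flags=1010 EQ?F → skip
[4] flags=1000 → (cmp)
[5] flags=1000 PL?F → skip
[6] flags=1000 GT?F → skip
[7] flags=1010 → (cmp)
[8] flags=1010 LT?T → r2=0xa8
[9] flags=1010 MI?T → r3=0x38
[10] flags=1010 LT?T → r2=0xa0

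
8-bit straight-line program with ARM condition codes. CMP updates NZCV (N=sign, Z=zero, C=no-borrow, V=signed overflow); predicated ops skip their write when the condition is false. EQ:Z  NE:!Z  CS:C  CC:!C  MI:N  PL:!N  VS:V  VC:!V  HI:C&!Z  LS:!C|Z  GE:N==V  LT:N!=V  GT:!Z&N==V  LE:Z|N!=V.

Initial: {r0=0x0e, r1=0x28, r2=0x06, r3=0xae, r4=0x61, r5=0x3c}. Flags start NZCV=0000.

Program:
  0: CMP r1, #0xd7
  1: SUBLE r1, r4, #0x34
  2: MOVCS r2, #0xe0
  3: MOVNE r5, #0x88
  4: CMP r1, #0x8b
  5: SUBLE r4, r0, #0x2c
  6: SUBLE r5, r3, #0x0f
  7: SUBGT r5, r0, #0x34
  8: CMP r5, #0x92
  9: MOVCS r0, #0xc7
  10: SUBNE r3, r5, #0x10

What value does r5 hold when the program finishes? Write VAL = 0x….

VAL = 0xda

[0] flags=0000 → (cmp)
[1] flags=0000 LE?F → skip
[2] flags=0000 CS?F → skip
[3] flags=0000 NE?T → r5=0x88
[4] flags=1001 → (cmp)
[5] flags=1001 LE?F → skip
[6] flags=1001 LE?F → skip
[7] flags=1001 GT?T → r5=0xda
[8] flags=0010 → (cmp)
[9] flags=0010 CS?T → r0=0xc7
[10] flags=0010 NE?T → r3=0xca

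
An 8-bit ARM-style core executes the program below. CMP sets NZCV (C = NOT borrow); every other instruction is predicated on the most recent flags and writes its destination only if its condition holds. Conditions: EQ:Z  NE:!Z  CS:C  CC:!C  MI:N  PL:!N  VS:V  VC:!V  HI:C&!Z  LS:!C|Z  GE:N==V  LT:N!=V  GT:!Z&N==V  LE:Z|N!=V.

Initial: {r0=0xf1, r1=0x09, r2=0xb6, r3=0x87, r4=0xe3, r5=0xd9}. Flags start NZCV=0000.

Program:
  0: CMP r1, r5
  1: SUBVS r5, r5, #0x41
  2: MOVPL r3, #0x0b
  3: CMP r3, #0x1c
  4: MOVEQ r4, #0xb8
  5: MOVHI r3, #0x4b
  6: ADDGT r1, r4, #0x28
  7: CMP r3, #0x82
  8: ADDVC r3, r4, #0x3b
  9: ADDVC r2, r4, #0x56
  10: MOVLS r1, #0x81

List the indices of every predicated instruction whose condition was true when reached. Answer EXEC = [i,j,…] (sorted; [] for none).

[0] flags=0000 → (cmp)
[1] flags=0000 VS?F → skip
[2] flags=0000 PL?T → r3=0x0b
[3] flags=1000 → (cmp)
[4] flags=1000 EQ?F → skip
[5] flags=1000 HI?F → skip
[6] flags=1000 GT?F → skip
[7] flags=1001 → (cmp)
[8] flags=1001 VC?F → skip
[9] flags=1001 VC?F → skip
[10] flags=1001 LS?T → r1=0x81

EXEC = [2,10]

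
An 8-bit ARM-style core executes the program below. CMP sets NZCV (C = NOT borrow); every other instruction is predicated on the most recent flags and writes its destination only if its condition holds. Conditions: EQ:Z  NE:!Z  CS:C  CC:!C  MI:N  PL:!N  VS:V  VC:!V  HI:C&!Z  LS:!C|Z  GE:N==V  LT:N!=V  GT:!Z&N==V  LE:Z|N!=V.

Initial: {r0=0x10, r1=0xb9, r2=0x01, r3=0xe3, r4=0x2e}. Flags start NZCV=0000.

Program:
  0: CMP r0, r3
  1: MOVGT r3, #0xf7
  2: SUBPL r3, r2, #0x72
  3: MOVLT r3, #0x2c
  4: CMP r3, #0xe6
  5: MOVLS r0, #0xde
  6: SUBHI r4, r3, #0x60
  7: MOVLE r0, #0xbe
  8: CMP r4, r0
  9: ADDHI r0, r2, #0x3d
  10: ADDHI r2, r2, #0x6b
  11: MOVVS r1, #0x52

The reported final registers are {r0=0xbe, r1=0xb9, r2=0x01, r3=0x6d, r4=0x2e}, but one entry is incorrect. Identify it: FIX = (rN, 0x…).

FIX = (r3, 0x8f)

0: ✓ CMP  NZCV=0000
1: ✓ MOVGT  r3←0xf7
2: ✓ SUBPL  r3←0x8f
3: · MOVLT
4: ✓ CMP  NZCV=1000
5: ✓ MOVLS  r0←0xde
6: · SUBHI
7: ✓ MOVLE  r0←0xbe
8: ✓ CMP  NZCV=0000
9: · ADDHI
10: · ADDHI
11: · MOVVS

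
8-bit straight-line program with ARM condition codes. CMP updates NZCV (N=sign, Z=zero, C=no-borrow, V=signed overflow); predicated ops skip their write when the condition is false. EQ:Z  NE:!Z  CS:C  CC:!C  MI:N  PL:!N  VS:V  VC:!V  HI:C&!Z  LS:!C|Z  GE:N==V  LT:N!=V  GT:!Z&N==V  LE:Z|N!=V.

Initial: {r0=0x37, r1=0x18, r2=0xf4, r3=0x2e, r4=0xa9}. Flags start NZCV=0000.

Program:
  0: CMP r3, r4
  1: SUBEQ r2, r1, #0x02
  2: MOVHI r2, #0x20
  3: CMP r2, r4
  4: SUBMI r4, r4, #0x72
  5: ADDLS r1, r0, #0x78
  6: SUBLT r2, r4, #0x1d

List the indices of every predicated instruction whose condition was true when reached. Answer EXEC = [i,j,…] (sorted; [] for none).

0: ✓ CMP  NZCV=1001
1: · SUBEQ
2: · MOVHI
3: ✓ CMP  NZCV=0010
4: · SUBMI
5: · ADDLS
6: · SUBLT

EXEC = []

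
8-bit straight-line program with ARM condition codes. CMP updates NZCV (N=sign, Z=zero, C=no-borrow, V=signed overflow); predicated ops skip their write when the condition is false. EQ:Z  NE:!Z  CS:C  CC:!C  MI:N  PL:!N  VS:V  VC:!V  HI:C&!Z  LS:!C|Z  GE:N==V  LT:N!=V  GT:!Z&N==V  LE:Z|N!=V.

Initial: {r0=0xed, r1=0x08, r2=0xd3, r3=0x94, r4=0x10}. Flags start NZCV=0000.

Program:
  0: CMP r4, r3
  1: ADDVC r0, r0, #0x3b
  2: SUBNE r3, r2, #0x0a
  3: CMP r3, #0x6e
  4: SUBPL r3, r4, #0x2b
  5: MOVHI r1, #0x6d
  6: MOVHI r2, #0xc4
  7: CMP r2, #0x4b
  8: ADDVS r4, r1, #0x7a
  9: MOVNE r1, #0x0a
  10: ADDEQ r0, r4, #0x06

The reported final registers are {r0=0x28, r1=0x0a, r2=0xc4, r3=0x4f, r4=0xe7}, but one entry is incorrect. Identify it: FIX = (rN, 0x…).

0: ✓ CMP  NZCV=0000
1: ✓ ADDVC  r0←0x28
2: ✓ SUBNE  r3←0xc9
3: ✓ CMP  NZCV=0011
4: ✓ SUBPL  r3←0xe5
5: ✓ MOVHI  r1←0x6d
6: ✓ MOVHI  r2←0xc4
7: ✓ CMP  NZCV=0011
8: ✓ ADDVS  r4←0xe7
9: ✓ MOVNE  r1←0x0a
10: · ADDEQ

FIX = (r3, 0xe5)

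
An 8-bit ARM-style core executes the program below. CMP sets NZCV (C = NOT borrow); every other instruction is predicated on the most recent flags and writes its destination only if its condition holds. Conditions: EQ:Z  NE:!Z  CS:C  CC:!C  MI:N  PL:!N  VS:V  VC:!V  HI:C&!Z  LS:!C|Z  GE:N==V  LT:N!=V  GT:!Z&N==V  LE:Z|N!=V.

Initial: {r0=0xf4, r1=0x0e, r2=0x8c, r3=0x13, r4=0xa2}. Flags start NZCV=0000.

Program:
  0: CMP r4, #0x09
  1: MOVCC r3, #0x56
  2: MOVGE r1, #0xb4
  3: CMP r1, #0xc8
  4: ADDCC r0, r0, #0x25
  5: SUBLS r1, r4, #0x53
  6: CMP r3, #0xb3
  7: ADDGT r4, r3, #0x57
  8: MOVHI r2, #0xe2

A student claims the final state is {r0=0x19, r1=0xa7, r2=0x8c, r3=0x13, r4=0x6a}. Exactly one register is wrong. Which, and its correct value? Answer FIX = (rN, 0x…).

FIX = (r1, 0x4f)

0: ✓ CMP  NZCV=1010
1: · MOVCC
2: · MOVGE
3: ✓ CMP  NZCV=0000
4: ✓ ADDCC  r0←0x19
5: ✓ SUBLS  r1←0x4f
6: ✓ CMP  NZCV=0000
7: ✓ ADDGT  r4←0x6a
8: · MOVHI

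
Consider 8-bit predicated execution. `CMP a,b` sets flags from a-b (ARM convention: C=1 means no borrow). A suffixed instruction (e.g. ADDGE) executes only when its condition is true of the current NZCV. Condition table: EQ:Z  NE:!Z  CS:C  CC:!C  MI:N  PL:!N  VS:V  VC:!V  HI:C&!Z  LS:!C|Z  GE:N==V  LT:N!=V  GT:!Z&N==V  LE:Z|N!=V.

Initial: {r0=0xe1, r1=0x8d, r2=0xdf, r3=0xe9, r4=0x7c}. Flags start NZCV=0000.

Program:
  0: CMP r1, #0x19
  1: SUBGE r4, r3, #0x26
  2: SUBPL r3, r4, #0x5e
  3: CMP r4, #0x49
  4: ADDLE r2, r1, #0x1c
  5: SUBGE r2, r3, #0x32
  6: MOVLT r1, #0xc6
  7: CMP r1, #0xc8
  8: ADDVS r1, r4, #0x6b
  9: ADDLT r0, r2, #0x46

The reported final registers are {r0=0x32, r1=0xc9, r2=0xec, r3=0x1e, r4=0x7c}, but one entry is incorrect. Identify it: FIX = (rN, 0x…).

FIX = (r1, 0x8d)

0: ✓ CMP  NZCV=0011
1: · SUBGE
2: ✓ SUBPL  r3←0x1e
3: ✓ CMP  NZCV=0010
4: · ADDLE
5: ✓ SUBGE  r2←0xec
6: · MOVLT
7: ✓ CMP  NZCV=1000
8: · ADDVS
9: ✓ ADDLT  r0←0x32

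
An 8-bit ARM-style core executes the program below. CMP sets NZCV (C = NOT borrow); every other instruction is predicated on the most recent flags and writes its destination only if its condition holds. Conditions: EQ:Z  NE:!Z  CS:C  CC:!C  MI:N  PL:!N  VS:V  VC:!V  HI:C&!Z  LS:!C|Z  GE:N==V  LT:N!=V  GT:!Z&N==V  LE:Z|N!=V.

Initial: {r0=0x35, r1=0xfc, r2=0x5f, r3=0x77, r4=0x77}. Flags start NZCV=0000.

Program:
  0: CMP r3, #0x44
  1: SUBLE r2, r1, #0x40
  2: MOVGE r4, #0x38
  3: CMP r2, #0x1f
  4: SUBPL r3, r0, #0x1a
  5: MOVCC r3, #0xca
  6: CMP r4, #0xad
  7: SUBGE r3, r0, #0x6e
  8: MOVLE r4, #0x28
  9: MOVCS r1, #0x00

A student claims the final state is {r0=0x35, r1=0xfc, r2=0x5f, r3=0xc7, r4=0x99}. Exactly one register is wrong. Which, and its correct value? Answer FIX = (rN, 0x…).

FIX = (r4, 0x38)

[0] flags=0010 → (cmp)
[1] flags=0010 LE?F → skip
[2] flags=0010 GE?T → r4=0x38
[3] flags=0010 → (cmp)
[4] flags=0010 PL?T → r3=0x1b
[5] flags=0010 CC?F → skip
[6] flags=1001 → (cmp)
[7] flags=1001 GE?T → r3=0xc7
[8] flags=1001 LE?F → skip
[9] flags=1001 CS?F → skip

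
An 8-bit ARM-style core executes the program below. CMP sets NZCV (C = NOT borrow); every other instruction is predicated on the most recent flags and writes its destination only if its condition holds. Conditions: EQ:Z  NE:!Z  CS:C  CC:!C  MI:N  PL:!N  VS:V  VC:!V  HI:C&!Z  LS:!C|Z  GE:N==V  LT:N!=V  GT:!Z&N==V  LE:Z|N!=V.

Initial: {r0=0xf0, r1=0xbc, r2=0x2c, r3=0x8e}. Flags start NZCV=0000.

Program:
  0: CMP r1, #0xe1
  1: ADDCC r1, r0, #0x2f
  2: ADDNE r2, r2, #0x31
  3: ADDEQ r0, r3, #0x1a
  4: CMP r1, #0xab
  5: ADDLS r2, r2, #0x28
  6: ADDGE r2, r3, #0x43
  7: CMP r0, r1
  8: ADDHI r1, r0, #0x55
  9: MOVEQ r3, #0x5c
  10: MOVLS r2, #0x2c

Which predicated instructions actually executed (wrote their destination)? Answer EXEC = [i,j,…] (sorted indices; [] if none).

0: ✓ CMP  NZCV=1000
1: ✓ ADDCC  r1←0x1f
2: ✓ ADDNE  r2←0x5d
3: · ADDEQ
4: ✓ CMP  NZCV=0000
5: ✓ ADDLS  r2←0x85
6: ✓ ADDGE  r2←0xd1
7: ✓ CMP  NZCV=1010
8: ✓ ADDHI  r1←0x45
9: · MOVEQ
10: · MOVLS

EXEC = [1,2,5,6,8]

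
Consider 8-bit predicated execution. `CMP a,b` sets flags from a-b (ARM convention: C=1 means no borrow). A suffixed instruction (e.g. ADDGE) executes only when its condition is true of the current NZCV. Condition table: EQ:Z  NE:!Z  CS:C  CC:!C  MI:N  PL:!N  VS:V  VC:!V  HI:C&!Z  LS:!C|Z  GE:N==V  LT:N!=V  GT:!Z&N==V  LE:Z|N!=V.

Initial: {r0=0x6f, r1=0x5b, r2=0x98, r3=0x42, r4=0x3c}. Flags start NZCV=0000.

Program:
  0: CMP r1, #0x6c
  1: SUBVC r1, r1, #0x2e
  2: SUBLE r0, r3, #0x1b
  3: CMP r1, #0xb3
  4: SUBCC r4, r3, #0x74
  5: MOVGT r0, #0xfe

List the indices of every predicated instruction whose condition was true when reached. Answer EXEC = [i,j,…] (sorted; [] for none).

[0] flags=1000 → (cmp)
[1] flags=1000 VC?T → r1=0x2d
[2] flags=1000 LE?T → r0=0x27
[3] flags=0000 → (cmp)
[4] flags=0000 CC?T → r4=0xce
[5] flags=0000 GT?T → r0=0xfe

EXEC = [1,2,4,5]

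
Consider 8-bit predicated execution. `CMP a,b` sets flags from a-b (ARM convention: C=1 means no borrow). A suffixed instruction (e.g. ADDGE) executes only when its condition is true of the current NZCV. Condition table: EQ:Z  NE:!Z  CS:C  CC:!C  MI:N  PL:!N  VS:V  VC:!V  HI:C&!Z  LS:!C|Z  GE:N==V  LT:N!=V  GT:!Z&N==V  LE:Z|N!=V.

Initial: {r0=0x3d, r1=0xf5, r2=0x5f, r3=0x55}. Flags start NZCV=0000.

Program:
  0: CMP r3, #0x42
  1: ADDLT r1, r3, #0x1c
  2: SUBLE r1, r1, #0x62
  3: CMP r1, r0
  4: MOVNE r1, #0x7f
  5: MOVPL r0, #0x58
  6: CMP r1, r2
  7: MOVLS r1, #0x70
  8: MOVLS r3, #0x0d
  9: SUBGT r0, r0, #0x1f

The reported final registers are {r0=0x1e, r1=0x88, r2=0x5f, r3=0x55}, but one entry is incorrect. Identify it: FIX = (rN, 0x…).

FIX = (r1, 0x7f)

[0] flags=0010 → (cmp)
[1] flags=0010 LT?F → skip
[2] flags=0010 LE?F → skip
[3] flags=1010 → (cmp)
[4] flags=1010 NE?T → r1=0x7f
[5] flags=1010 PL?F → skip
[6] flags=0010 → (cmp)
[7] flags=0010 LS?F → skip
[8] flags=0010 LS?F → skip
[9] flags=0010 GT?T → r0=0x1e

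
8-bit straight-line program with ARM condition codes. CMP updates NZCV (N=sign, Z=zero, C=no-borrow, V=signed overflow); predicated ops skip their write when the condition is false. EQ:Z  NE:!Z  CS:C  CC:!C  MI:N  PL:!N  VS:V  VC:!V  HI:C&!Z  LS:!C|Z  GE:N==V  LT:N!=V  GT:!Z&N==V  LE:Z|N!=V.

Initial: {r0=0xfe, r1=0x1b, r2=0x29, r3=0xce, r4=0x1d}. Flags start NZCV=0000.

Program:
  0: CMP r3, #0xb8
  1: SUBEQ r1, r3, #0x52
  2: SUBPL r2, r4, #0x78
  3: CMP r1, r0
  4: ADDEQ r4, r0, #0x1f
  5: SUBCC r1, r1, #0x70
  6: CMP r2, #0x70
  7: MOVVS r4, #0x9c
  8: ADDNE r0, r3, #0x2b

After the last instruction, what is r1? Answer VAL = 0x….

VAL = 0xab

0: ✓ CMP  NZCV=0010
1: · SUBEQ
2: ✓ SUBPL  r2←0xa5
3: ✓ CMP  NZCV=0000
4: · ADDEQ
5: ✓ SUBCC  r1←0xab
6: ✓ CMP  NZCV=0011
7: ✓ MOVVS  r4←0x9c
8: ✓ ADDNE  r0←0xf9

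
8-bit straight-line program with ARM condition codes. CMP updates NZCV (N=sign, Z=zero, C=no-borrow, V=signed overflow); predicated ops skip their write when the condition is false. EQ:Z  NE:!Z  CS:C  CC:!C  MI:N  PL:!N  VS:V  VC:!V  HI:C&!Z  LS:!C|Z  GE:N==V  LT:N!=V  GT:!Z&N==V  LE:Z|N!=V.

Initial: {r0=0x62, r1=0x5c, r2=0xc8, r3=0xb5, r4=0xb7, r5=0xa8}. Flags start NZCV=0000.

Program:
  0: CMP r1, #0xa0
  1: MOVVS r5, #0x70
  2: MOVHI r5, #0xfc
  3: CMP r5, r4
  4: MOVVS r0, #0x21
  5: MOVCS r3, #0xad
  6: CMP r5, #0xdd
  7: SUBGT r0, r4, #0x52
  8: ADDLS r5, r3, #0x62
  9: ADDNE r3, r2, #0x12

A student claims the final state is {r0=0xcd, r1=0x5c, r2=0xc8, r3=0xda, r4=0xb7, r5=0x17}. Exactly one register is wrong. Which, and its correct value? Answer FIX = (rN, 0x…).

0: ✓ CMP  NZCV=1001
1: ✓ MOVVS  r5←0x70
2: · MOVHI
3: ✓ CMP  NZCV=1001
4: ✓ MOVVS  r0←0x21
5: · MOVCS
6: ✓ CMP  NZCV=1001
7: ✓ SUBGT  r0←0x65
8: ✓ ADDLS  r5←0x17
9: ✓ ADDNE  r3←0xda

FIX = (r0, 0x65)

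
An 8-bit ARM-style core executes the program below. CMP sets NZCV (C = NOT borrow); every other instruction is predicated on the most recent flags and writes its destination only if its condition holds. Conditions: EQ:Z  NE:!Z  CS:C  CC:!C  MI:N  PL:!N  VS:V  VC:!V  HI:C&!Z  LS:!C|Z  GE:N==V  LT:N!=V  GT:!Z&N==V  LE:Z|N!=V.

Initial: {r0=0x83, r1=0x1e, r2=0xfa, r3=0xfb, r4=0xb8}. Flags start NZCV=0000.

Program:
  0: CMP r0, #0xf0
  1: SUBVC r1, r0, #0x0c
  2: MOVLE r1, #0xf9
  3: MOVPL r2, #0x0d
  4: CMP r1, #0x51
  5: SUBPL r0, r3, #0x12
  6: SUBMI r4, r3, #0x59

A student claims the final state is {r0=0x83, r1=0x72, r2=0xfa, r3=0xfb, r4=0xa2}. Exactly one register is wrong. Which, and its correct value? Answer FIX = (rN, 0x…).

0: ✓ CMP  NZCV=1000
1: ✓ SUBVC  r1←0x77
2: ✓ MOVLE  r1←0xf9
3: · MOVPL
4: ✓ CMP  NZCV=1010
5: · SUBPL
6: ✓ SUBMI  r4←0xa2

FIX = (r1, 0xf9)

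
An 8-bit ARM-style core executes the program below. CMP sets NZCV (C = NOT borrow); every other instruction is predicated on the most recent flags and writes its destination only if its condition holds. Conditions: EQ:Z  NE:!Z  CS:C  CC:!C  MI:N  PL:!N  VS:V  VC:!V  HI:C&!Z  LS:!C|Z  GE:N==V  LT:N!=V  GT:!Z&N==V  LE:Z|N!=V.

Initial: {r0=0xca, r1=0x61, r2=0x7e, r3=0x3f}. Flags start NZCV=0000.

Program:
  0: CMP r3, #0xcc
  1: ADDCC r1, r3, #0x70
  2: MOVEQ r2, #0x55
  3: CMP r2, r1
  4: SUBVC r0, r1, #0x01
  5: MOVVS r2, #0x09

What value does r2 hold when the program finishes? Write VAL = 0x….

[0] flags=0000 → (cmp)
[1] flags=0000 CC?T → r1=0xaf
[2] flags=0000 EQ?F → skip
[3] flags=1001 → (cmp)
[4] flags=1001 VC?F → skip
[5] flags=1001 VS?T → r2=0x09

VAL = 0x09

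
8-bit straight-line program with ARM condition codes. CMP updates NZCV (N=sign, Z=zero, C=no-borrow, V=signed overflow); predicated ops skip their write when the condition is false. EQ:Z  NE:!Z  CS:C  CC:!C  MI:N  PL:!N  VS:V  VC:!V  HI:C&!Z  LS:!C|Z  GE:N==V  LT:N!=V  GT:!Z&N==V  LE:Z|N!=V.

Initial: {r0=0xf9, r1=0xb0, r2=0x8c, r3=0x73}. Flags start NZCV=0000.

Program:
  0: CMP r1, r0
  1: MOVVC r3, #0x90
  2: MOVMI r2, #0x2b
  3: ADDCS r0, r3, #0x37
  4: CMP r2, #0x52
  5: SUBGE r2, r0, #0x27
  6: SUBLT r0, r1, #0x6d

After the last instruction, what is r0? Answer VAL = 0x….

[0] flags=1000 → (cmp)
[1] flags=1000 VC?T → r3=0x90
[2] flags=1000 MI?T → r2=0x2b
[3] flags=1000 CS?F → skip
[4] flags=1000 → (cmp)
[5] flags=1000 GE?F → skip
[6] flags=1000 LT?T → r0=0x43

VAL = 0x43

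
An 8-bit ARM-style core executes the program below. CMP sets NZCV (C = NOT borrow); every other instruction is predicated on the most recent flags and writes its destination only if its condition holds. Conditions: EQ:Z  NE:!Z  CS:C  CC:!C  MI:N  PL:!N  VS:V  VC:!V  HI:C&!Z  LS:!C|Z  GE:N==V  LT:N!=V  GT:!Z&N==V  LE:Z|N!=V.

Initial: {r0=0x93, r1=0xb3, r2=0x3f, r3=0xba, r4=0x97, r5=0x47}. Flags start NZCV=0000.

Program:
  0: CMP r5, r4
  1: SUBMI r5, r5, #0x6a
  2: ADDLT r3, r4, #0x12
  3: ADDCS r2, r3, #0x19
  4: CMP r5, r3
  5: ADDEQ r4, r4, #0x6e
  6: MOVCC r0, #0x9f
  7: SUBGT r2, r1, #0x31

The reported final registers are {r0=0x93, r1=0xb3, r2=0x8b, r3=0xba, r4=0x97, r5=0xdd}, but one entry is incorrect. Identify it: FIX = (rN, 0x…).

FIX = (r2, 0x82)

0: ✓ CMP  NZCV=1001
1: ✓ SUBMI  r5←0xdd
2: · ADDLT
3: · ADDCS
4: ✓ CMP  NZCV=0010
5: · ADDEQ
6: · MOVCC
7: ✓ SUBGT  r2←0x82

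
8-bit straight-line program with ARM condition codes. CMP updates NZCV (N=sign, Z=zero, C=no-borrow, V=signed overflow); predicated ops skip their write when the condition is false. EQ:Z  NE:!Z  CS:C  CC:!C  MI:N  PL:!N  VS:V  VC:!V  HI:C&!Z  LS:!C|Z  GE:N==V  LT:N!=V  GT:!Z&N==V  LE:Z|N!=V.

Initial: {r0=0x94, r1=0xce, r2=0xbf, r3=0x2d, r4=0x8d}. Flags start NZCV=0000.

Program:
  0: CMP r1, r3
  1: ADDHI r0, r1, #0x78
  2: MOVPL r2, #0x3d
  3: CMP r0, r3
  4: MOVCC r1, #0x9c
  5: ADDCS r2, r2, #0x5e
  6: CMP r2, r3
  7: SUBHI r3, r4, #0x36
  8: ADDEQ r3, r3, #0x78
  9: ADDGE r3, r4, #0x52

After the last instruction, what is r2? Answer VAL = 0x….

0: ✓ CMP  NZCV=1010
1: ✓ ADDHI  r0←0x46
2: · MOVPL
3: ✓ CMP  NZCV=0010
4: · MOVCC
5: ✓ ADDCS  r2←0x1d
6: ✓ CMP  NZCV=1000
7: · SUBHI
8: · ADDEQ
9: · ADDGE

VAL = 0x1d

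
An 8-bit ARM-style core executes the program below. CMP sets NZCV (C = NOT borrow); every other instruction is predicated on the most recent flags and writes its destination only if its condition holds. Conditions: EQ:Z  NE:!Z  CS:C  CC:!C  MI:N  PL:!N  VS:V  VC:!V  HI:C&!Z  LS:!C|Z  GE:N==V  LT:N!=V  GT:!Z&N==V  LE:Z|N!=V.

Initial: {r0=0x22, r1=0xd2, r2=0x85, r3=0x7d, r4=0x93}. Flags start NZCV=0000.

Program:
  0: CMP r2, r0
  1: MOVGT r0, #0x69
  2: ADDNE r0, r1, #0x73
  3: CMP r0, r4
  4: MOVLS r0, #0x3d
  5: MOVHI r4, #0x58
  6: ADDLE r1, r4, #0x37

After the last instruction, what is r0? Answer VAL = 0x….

0: ✓ CMP  NZCV=0011
1: · MOVGT
2: ✓ ADDNE  r0←0x45
3: ✓ CMP  NZCV=1001
4: ✓ MOVLS  r0←0x3d
5: · MOVHI
6: · ADDLE

VAL = 0x3d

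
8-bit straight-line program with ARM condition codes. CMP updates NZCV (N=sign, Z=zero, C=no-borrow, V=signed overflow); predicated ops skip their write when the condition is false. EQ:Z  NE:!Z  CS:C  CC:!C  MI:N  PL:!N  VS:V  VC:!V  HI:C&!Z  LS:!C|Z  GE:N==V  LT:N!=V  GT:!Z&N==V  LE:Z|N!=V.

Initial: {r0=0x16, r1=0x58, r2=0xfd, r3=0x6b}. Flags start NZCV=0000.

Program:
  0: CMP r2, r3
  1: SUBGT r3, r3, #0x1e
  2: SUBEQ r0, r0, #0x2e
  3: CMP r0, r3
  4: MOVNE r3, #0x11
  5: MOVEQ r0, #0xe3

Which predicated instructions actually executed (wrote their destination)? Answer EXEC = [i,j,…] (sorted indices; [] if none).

EXEC = [4]

[0] flags=1010 → (cmp)
[1] flags=1010 GT?F → skip
[2] flags=1010 EQ?F → skip
[3] flags=1000 → (cmp)
[4] flags=1000 NE?T → r3=0x11
[5] flags=1000 EQ?F → skip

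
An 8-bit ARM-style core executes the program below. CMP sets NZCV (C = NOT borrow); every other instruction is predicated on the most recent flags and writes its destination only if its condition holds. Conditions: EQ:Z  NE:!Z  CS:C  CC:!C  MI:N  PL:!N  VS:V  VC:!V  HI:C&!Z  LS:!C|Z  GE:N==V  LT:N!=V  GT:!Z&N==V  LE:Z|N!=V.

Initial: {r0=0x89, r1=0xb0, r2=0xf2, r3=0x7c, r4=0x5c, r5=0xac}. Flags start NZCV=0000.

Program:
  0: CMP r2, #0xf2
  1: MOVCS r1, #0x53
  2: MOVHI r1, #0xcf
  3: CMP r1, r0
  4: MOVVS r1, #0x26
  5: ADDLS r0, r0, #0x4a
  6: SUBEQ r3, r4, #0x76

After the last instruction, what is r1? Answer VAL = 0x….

[0] flags=0110 → (cmp)
[1] flags=0110 CS?T → r1=0x53
[2] flags=0110 HI?F → skip
[3] flags=1001 → (cmp)
[4] flags=1001 VS?T → r1=0x26
[5] flags=1001 LS?T → r0=0xd3
[6] flags=1001 EQ?F → skip

VAL = 0x26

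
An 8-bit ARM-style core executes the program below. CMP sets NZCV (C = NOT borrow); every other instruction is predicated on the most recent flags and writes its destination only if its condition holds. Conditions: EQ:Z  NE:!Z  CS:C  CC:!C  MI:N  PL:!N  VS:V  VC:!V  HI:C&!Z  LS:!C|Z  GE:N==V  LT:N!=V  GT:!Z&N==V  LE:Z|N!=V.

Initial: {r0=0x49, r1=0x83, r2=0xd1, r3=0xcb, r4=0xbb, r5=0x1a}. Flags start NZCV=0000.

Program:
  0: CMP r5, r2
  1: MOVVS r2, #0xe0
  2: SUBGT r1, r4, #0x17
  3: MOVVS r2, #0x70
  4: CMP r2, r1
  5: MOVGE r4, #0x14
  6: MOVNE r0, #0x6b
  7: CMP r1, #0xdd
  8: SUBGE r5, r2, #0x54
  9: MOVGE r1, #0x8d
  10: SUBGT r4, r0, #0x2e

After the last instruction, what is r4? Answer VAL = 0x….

VAL = 0x14

[0] flags=0000 → (cmp)
[1] flags=0000 VS?F → skip
[2] flags=0000 GT?T → r1=0xa4
[3] flags=0000 VS?F → skip
[4] flags=0010 → (cmp)
[5] flags=0010 GE?T → r4=0x14
[6] flags=0010 NE?T → r0=0x6b
[7] flags=1000 → (cmp)
[8] flags=1000 GE?F → skip
[9] flags=1000 GE?F → skip
[10] flags=1000 GT?F → skip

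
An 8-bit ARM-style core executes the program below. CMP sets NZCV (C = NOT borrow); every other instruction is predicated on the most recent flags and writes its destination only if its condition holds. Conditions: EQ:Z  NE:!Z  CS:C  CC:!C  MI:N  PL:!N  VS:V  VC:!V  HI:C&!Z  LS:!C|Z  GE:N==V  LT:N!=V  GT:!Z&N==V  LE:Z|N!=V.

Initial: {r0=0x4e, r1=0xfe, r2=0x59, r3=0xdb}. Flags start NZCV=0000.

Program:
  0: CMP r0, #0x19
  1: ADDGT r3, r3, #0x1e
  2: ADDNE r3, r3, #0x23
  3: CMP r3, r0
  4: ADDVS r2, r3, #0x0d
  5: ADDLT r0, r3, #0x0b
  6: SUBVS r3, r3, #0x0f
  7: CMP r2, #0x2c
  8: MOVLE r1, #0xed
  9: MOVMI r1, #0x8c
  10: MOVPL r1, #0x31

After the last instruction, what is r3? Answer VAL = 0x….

VAL = 0x1c

[0] flags=0010 → (cmp)
[1] flags=0010 GT?T → r3=0xf9
[2] flags=0010 NE?T → r3=0x1c
[3] flags=1000 → (cmp)
[4] flags=1000 VS?F → skip
[5] flags=1000 LT?T → r0=0x27
[6] flags=1000 VS?F → skip
[7] flags=0010 → (cmp)
[8] flags=0010 LE?F → skip
[9] flags=0010 MI?F → skip
[10] flags=0010 PL?T → r1=0x31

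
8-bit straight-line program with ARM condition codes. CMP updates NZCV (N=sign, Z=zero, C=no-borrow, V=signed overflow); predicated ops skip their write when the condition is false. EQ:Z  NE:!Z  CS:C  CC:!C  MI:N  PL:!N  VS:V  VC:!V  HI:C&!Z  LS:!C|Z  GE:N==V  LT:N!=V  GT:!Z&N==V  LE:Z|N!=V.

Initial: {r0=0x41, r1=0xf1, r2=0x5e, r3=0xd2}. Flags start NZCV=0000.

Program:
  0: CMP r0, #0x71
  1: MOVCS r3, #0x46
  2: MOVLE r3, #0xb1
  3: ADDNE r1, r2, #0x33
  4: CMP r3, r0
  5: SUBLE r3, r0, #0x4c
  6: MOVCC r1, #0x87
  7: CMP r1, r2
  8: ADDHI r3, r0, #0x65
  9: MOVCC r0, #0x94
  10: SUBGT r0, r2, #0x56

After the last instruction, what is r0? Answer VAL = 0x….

0: ✓ CMP  NZCV=1000
1: · MOVCS
2: ✓ MOVLE  r3←0xb1
3: ✓ ADDNE  r1←0x91
4: ✓ CMP  NZCV=0011
5: ✓ SUBLE  r3←0xf5
6: · MOVCC
7: ✓ CMP  NZCV=0011
8: ✓ ADDHI  r3←0xa6
9: · MOVCC
10: · SUBGT

VAL = 0x41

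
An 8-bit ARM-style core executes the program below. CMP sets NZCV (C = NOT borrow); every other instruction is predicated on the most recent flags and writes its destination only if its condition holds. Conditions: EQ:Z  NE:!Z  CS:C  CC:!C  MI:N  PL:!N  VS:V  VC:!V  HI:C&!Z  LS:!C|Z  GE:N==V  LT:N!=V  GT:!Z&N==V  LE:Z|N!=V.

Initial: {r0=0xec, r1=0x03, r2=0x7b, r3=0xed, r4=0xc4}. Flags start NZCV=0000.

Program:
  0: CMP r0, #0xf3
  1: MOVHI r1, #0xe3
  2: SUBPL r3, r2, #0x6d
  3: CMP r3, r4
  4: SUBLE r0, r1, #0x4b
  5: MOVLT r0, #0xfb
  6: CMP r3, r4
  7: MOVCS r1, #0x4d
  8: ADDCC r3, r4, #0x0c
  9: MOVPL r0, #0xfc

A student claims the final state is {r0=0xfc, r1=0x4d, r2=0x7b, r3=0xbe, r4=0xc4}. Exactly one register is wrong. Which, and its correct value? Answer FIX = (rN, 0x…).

0: ✓ CMP  NZCV=1000
1: · MOVHI
2: · SUBPL
3: ✓ CMP  NZCV=0010
4: · SUBLE
5: · MOVLT
6: ✓ CMP  NZCV=0010
7: ✓ MOVCS  r1←0x4d
8: · ADDCC
9: ✓ MOVPL  r0←0xfc

FIX = (r3, 0xed)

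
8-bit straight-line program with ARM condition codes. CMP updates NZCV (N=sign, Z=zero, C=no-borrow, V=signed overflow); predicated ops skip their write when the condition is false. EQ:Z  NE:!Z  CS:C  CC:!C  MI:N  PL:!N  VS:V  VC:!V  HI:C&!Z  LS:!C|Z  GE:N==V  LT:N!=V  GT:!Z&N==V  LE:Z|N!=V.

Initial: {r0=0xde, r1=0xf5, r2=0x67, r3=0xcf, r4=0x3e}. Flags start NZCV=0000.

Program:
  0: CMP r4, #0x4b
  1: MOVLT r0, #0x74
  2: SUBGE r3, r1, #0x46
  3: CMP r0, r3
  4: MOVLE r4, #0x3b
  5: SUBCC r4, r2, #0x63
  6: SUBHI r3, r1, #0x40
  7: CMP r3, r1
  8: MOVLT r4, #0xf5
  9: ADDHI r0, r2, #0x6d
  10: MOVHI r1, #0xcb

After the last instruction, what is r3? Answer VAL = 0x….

VAL = 0xcf

0: ✓ CMP  NZCV=1000
1: ✓ MOVLT  r0←0x74
2: · SUBGE
3: ✓ CMP  NZCV=1001
4: · MOVLE
5: ✓ SUBCC  r4←0x04
6: · SUBHI
7: ✓ CMP  NZCV=1000
8: ✓ MOVLT  r4←0xf5
9: · ADDHI
10: · MOVHI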